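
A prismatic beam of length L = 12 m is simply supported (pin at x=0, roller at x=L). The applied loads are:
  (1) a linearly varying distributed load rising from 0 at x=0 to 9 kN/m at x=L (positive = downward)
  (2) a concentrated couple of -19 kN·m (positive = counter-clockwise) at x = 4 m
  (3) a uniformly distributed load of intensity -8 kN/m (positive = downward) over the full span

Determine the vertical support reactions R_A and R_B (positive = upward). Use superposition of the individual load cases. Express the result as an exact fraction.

Load 1 — triangular load w₀=9 kN/m (0→w₀ over full span):
  R_A = w₀L/6 = 9·12/6 = 18 kN
  R_B = w₀L/3 = 9·12/3 = 36 kN
Load 2 — applied couple M₀=-19 kN·m at a=4 m (b=L-a=8):
  R_A = M₀/L = (-19)/12 = -19/12 kN
  R_B = -M₀/L = -(-19)/12 = 19/12 kN
Load 3 — uniform load w=-8 kN/m over full span:
  R_A = wL/2 = (-8)·12/2 = -48 kN
  R_B = wL/2 = (-8)·12/2 = -48 kN
Superposition: R_A = -379/12 kN, R_B = -125/12 kN

R_A = -379/12 kN, R_B = -125/12 kN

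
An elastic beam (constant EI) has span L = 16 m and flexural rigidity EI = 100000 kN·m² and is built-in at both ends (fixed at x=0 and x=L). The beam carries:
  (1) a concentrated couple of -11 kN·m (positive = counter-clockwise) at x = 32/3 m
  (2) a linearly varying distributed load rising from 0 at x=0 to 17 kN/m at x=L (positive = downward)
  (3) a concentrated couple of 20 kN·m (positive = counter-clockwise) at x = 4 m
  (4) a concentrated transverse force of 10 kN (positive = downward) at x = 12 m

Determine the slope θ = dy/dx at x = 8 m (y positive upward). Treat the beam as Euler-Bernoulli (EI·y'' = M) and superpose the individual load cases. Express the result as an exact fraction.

θ(8) = -769/1500000 rad

Load 1 — applied couple M₀=-11 kN·m at a=32/3 m (b=L-a=16/3):
  θ_1 = (R_Ax²/2 - M_Ax)/EI  [x≤a] with R_A=-11/12, M_A=-11/3 = ((-11/12)·8²/2 - (-11/3)·8)/100000 = 0 rad
Load 2 — triangular load w₀=17 kN/m (0→w₀ over full span):
  θ_2 = -w₀(2x(L-x)(L-2x)(x+2L)+x²(L-x)²)/(120LEI) = -17·(2·8·(16-8)·(16-2·8)·(8+2·16)+8²·(16-8)²)/(120·16·100000) = -17/46875 rad
Load 3 — applied couple M₀=20 kN·m at a=4 m (b=L-a=12):
  θ_3 = (R_Ax²/2 - M_Ax - M₀(x-a))/EI  [x>a] with R_A=45/32, M_A=-15/4 = ((45/32)·8²/2 - (-15/4)·8 - 20·(8-4))/100000 = -1/20000 rad
Load 4 — point force P=10 kN at a=12 m (b=L-a=4):
  θ_4 = -Pb²x(2aL-(3a+b)x)/(2L³EI)  [x≤a] = -10·4²·8·(2·12·16-(3·12+4)·8)/(2·16³·100000) = -1/10000 rad
Superposition: θ = Σ θ_i = -769/1500000 rad ≈ -0.000513 rad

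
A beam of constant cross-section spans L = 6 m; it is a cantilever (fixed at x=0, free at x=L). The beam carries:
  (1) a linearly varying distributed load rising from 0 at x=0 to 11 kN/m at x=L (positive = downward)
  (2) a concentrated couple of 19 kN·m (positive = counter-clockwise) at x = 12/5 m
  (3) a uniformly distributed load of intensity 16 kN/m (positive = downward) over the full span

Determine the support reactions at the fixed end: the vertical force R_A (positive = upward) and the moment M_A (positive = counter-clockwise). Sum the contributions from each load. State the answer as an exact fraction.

Load 1 — triangular load w₀=11 kN/m (0→w₀ over full span):
  R_A = w₀L/2 = 11·6/2 = 33 kN
  M_A = w₀L²/3 = 11·6²/3 = 132 kN·m
Load 2 — applied couple M₀=19 kN·m at a=12/5 m (b=L-a=18/5):
  R_A = 0 kN
  M_A = -M₀ = -19 kN·m
Load 3 — uniform load w=16 kN/m over full span:
  R_A = wL = 16·6 = 96 kN
  M_A = wL²/2 = 16·6²/2 = 288 kN·m
Superposition: R_A = 129 kN, M_A = 401 kN·m

R_A = 129 kN, M_A = 401 kN·m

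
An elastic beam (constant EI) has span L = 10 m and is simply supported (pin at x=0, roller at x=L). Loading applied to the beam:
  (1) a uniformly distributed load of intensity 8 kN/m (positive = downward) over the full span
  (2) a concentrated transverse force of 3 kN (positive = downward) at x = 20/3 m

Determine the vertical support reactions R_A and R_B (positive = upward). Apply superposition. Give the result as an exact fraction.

R_A = 41 kN, R_B = 42 kN

Load 1 — uniform load w=8 kN/m over full span:
  R_A = wL/2 = 8·10/2 = 40 kN
  R_B = wL/2 = 8·10/2 = 40 kN
Load 2 — point force P=3 kN at a=20/3 m (b=L-a=10/3):
  R_A = Pb/L = 3·(10/3)/10 = 1 kN
  R_B = Pa/L = 3·(20/3)/10 = 2 kN
Superposition: R_A = 41 kN, R_B = 42 kN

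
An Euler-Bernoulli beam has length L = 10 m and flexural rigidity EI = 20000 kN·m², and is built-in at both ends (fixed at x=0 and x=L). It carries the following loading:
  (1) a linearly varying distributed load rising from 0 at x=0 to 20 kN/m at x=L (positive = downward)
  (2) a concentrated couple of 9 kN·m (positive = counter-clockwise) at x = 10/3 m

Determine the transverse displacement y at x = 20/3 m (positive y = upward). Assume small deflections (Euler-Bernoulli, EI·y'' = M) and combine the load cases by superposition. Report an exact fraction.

Load 1 — triangular load w₀=20 kN/m (0→w₀ over full span):
  y_1 = -w₀x²(L-x)²(x+2L)/(120LEI) = -20·(20/3)²·(10-(20/3))²·((20/3)+2·10)/(120·10·20000) = -8/729 m
Load 2 — applied couple M₀=9 kN·m at a=10/3 m (b=L-a=20/3):
  y_2 = (R_Ax³/6 - M_Ax²/2 - M₀(x-a)²/2)/EI  [x>a] with R_A=6/5, M_A=0 = ((6/5)·(20/3)³/6 - 0·(20/3)²/2 - 9·((20/3)-(10/3))²/2)/20000 = 1/2160 m
Superposition: y = Σ y_i = -613/58320 m ≈ -0.010511 m

y(20/3) = -613/58320 m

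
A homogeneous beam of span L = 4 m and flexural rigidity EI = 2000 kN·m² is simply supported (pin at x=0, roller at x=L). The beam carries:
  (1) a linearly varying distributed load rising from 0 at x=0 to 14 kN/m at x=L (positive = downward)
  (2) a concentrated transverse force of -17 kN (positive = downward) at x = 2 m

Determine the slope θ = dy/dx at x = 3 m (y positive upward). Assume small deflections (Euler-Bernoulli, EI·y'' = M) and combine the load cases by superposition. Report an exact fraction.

θ(3) = 11/1440000 rad

Load 1 — triangular load w₀=14 kN/m (0→w₀ over full span):
  θ_1 = -w₀(7L⁴-30L²x²+15x⁴)/(360LEI) = -14·(7·4⁴-30·4²·3²+15·3⁴)/(360·4·2000) = 9191/1440000 rad
Load 2 — point force P=-17 kN at a=2 m (b=L-a=2):
  θ_2 = -Pa(2L²-6Lx+3x²+a²)/(6LEI)  [x>a] = -(-17)·2·(2·4²-6·4·3+3·3²+2²)/(6·4·2000) = -51/8000 rad
Superposition: θ = Σ θ_i = 11/1440000 rad ≈ 0.000008 rad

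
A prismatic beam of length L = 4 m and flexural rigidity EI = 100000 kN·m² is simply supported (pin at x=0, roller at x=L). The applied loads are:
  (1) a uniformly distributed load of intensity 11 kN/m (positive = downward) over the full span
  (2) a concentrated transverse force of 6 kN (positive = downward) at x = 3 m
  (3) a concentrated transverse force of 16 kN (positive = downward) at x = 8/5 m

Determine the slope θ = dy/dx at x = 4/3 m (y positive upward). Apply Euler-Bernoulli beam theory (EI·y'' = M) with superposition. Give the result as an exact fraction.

θ(4/3) = -987827/4050000000 rad

Load 1 — uniform load w=11 kN/m over full span:
  θ_1 = -w(L³-6Lx²+4x³)/(24EI) = -11·(4³-6·4·(4/3)²+4·(4/3)³)/(24·100000) = -143/1012500 rad
Load 2 — point force P=6 kN at a=3 m (b=L-a=1):
  θ_2 = -Pb(L²-b²-3x²)/(6LEI)  [x≤a] = -6·1·(4²-1²-3·(4/3)²)/(6·4·100000) = -29/1200000 rad
Load 3 — point force P=16 kN at a=8/5 m (b=L-a=12/5):
  θ_3 = -Pb(L²-b²-3x²)/(6LEI)  [x≤a] = -16·(12/5)·(4²-(12/5)²-3·(4/3)²)/(6·4·100000) = -92/1171875 rad
Superposition: θ = Σ θ_i = -987827/4050000000 rad ≈ -0.000244 rad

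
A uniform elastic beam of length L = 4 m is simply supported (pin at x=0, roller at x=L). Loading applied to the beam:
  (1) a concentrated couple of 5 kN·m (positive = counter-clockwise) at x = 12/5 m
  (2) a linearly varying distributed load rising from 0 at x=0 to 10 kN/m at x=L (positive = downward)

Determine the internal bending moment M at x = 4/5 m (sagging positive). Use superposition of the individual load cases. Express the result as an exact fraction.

M(4/5) = 153/25 kN·m

Load 1 — applied couple M₀=5 kN·m at a=12/5 m (b=L-a=8/5):
  M_1 = M₀x/L  [x≤a] = 5·(4/5)/4 = 1 kN·m
Load 2 — triangular load w₀=10 kN/m (0→w₀ over full span):
  M_2 = w₀Lx/6 - w₀x³/(6L) = 10·4·(4/5)/6 - 10·(4/5)³/(6·4) = 128/25 kN·m
Superposition: M = Σ M_i = 153/25 kN·m ≈ 6.120000 kN·m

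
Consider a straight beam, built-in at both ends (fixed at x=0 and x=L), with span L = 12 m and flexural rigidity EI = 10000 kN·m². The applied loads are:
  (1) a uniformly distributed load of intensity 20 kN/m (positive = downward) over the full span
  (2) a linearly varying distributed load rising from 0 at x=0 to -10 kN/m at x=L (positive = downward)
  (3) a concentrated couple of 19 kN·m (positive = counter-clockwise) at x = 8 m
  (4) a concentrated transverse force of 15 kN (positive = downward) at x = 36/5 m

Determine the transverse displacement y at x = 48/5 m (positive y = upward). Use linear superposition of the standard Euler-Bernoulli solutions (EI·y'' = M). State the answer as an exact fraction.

Load 1 — uniform load w=20 kN/m over full span:
  y_1 = -wx²(L-x)²/(24EI) = -20·(48/5)²·(12-(48/5))²/(24·10000) = -3456/78125 m
Load 2 — triangular load w₀=-10 kN/m (0→w₀ over full span):
  y_2 = -w₀x²(L-x)²(x+2L)/(120LEI) = -(-10)·(48/5)²·(12-(48/5))²·((48/5)+2·12)/(120·12·10000) = 24192/1953125 m
Load 3 — applied couple M₀=19 kN·m at a=8 m (b=L-a=4):
  y_3 = (R_Ax³/6 - M_Ax²/2 - M₀(x-a)²/2)/EI  [x>a] with R_A=19/9, M_A=19/3 = ((19/9)·(48/5)³/6 - (19/3)·(48/5)²/2 - 19·((48/5)-8)²/2)/10000 = -38/78125 m
Load 4 — point force P=15 kN at a=36/5 m (b=L-a=24/5):
  y_4 = -Pa²(L-x)²(3bL-(3b+a)(L-x))/(6L³EI)  [x>a] = -15·(36/5)²·(12-(48/5))²·(3·(24/5)·12-(3·(24/5)+(36/5))·(12-(48/5)))/(6·12³·10000) = -10206/1953125 m
Superposition: y = Σ y_i = -73364/1953125 m ≈ -0.037562 m

y(48/5) = -73364/1953125 m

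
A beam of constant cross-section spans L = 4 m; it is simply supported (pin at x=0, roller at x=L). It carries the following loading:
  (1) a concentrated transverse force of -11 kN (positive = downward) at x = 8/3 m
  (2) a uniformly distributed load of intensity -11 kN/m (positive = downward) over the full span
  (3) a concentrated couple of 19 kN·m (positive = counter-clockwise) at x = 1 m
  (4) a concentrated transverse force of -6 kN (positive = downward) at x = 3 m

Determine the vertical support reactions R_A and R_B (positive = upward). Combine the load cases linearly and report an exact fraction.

R_A = -269/12 kN, R_B = -463/12 kN

Load 1 — point force P=-11 kN at a=8/3 m (b=L-a=4/3):
  R_A = Pb/L = (-11)·(4/3)/4 = -11/3 kN
  R_B = Pa/L = (-11)·(8/3)/4 = -22/3 kN
Load 2 — uniform load w=-11 kN/m over full span:
  R_A = wL/2 = (-11)·4/2 = -22 kN
  R_B = wL/2 = (-11)·4/2 = -22 kN
Load 3 — applied couple M₀=19 kN·m at a=1 m (b=L-a=3):
  R_A = M₀/L = 19/4 kN
  R_B = -M₀/L = -19/4 kN
Load 4 — point force P=-6 kN at a=3 m (b=L-a=1):
  R_A = Pb/L = (-6)·1/4 = -3/2 kN
  R_B = Pa/L = (-6)·3/4 = -9/2 kN
Superposition: R_A = -269/12 kN, R_B = -463/12 kN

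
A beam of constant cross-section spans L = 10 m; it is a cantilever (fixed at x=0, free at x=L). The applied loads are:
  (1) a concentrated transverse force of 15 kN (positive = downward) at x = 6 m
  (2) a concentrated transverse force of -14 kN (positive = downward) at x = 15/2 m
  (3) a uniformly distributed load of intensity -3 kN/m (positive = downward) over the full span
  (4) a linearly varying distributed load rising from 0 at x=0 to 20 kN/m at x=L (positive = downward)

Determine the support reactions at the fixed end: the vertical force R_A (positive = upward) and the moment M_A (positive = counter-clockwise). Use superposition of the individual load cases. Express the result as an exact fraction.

R_A = 71 kN, M_A = 1505/3 kN·m

Load 1 — point force P=15 kN at a=6 m (b=L-a=4):
  R_A = P = 15 kN
  M_A = Pa = 15·6 = 90 kN·m
Load 2 — point force P=-14 kN at a=15/2 m (b=L-a=5/2):
  R_A = P = (-14) = -14 kN
  M_A = Pa = (-14)·(15/2) = -105 kN·m
Load 3 — uniform load w=-3 kN/m over full span:
  R_A = wL = (-3)·10 = -30 kN
  M_A = wL²/2 = (-3)·10²/2 = -150 kN·m
Load 4 — triangular load w₀=20 kN/m (0→w₀ over full span):
  R_A = w₀L/2 = 20·10/2 = 100 kN
  M_A = w₀L²/3 = 20·10²/3 = 2000/3 kN·m
Superposition: R_A = 71 kN, M_A = 1505/3 kN·m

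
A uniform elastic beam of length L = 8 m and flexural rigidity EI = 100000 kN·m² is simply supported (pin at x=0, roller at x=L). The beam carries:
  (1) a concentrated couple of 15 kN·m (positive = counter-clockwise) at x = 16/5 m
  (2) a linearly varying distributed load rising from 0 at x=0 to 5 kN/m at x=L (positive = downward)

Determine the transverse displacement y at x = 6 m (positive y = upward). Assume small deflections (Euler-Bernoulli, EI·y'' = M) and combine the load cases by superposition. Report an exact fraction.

y(6) = -1213/1500000 m

Load 1 — applied couple M₀=15 kN·m at a=16/5 m (b=L-a=24/5):
  y_1 = (M₀x³/(6L)-M₀(x-a)²/2+C₁x)/EI  [x>a] with C₁=M₀(3b²-L²)/(6L)=8/5 = (15·6³/(6·8)-15·(6-(16/5))²/2+(8/5)·6)/100000 = 183/1000000 m
Load 2 — triangular load w₀=5 kN/m (0→w₀ over full span):
  y_2 = -w₀x(7L⁴-10L²x²+3x⁴)/(360LEI) = -5·6·(7·8⁴-10·8²·6²+3·6⁴)/(360·8·100000) = -119/120000 m
Superposition: y = Σ y_i = -1213/1500000 m ≈ -0.000809 m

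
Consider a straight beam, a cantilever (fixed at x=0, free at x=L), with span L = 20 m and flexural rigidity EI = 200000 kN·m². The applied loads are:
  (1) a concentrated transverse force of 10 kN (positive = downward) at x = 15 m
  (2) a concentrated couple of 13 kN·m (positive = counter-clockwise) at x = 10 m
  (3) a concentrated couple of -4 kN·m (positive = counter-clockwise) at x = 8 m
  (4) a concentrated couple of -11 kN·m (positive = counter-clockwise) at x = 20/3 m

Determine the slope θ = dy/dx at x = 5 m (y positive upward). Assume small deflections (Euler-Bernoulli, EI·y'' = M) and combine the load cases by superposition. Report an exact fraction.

θ(5) = -127/40000 rad

Load 1 — point force P=10 kN at a=15 m (b=L-a=5):
  θ_1 = -Px(2a-x)/(2EI)  [x≤a] = -10·5·(2·15-5)/(2·200000) = -1/320 rad
Load 2 — applied couple M₀=13 kN·m at a=10 m (b=L-a=10):
  θ_2 = M₀x/EI  [x≤a] = 13·5/200000 = 13/40000 rad
Load 3 — applied couple M₀=-4 kN·m at a=8 m (b=L-a=12):
  θ_3 = M₀x/EI  [x≤a] = (-4)·5/200000 = -1/10000 rad
Load 4 — applied couple M₀=-11 kN·m at a=20/3 m (b=L-a=40/3):
  θ_4 = M₀x/EI  [x≤a] = (-11)·5/200000 = -11/40000 rad
Superposition: θ = Σ θ_i = -127/40000 rad ≈ -0.003175 rad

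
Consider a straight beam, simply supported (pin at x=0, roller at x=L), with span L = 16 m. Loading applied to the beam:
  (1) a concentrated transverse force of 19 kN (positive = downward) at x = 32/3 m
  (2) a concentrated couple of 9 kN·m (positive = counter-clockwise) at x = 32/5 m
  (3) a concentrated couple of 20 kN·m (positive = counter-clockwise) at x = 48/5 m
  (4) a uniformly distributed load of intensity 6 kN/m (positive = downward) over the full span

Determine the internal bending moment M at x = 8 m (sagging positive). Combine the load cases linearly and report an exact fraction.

Load 1 — point force P=19 kN at a=32/3 m (b=L-a=16/3):
  M_1 = Pbx/L  [x≤a] = 19·(16/3)·8/16 = 152/3 kN·m
Load 2 — applied couple M₀=9 kN·m at a=32/5 m (b=L-a=48/5):
  M_2 = M₀x/L - M₀  [x>a] = 9·8/16 - 9 = -9/2 kN·m
Load 3 — applied couple M₀=20 kN·m at a=48/5 m (b=L-a=32/5):
  M_3 = M₀x/L  [x≤a] = 20·8/16 = 10 kN·m
Load 4 — uniform load w=6 kN/m over full span:
  M_4 = wx(L-x)/2 = 6·8·(16-8)/2 = 192 kN·m
Superposition: M = Σ M_i = 1489/6 kN·m ≈ 248.166667 kN·m

M(8) = 1489/6 kN·m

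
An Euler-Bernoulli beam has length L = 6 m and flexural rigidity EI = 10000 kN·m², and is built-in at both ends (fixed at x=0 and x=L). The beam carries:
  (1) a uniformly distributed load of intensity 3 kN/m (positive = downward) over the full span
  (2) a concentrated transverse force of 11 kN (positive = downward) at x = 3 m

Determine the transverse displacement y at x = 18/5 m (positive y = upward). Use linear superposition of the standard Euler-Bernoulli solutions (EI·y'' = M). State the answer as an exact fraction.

Load 1 — uniform load w=3 kN/m over full span:
  y_1 = -wx²(L-x)²/(24EI) = -3·(18/5)²·(6-(18/5))²/(24·10000) = -729/781250 m
Load 2 — point force P=11 kN at a=3 m (b=L-a=3):
  y_2 = -Pa²(L-x)²(3bL-(3b+a)(L-x))/(6L³EI)  [x>a] = -11·3²·(6-(18/5))²·(3·3·6-(3·3+3)·(6-(18/5)))/(6·6³·10000) = -693/625000 m
Superposition: y = Σ y_i = -6381/3125000 m ≈ -0.002042 m

y(18/5) = -6381/3125000 m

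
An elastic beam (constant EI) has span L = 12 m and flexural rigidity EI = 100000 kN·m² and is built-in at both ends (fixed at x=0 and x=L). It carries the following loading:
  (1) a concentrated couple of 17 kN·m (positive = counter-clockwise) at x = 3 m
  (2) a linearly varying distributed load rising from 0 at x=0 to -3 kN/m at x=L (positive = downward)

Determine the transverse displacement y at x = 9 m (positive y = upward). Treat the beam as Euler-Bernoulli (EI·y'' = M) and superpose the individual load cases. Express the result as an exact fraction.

Load 1 — applied couple M₀=17 kN·m at a=3 m (b=L-a=9):
  y_1 = (R_Ax³/6 - M_Ax²/2 - M₀(x-a)²/2)/EI  [x>a] with R_A=51/32, M_A=-51/16 = ((51/32)·9³/6 - (-51/16)·9²/2 - 17·(9-3)²/2)/100000 = 1071/6400000 m
Load 2 — triangular load w₀=-3 kN/m (0→w₀ over full span):
  y_2 = -w₀x²(L-x)²(x+2L)/(120LEI) = -(-3)·9²·(12-9)²·(9+2·12)/(120·12·100000) = 8019/16000000 m
Superposition: y = Σ y_i = 21393/32000000 m ≈ 0.000669 m

y(9) = 21393/32000000 m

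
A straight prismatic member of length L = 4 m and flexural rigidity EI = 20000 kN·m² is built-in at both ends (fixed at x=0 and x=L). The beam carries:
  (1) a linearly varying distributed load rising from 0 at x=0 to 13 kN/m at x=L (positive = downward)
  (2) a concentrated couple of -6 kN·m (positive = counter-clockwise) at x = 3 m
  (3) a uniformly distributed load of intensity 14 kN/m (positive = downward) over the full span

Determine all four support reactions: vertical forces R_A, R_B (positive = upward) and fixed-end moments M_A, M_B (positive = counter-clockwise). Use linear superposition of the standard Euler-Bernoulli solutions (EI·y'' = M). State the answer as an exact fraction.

Load 1 — triangular load w₀=13 kN/m (0→w₀ over full span):
  R_A = 3w₀L/20 = 3·13·4/20 = 39/5 kN
  M_A = w₀L²/30 = 13·4²/30 = 104/15 kN·m
  R_B = 7w₀L/20 = 7·13·4/20 = 91/5 kN
  M_B = -w₀L²/20 = -13·4²/20 = -52/5 kN·m
Load 2 — applied couple M₀=-6 kN·m at a=3 m (b=L-a=1):
  R_A = 6M₀ab/L³ = 6·(-6)·3·1/4³ = -27/16 kN
  M_A = M₀b(2a-b)/L² = (-6)·1·(2·3-1)/4² = -15/8 kN·m
  R_B = -6M₀ab/L³ = -6·(-6)·3·1/4³ = 27/16 kN
  M_B = M₀a(2b-a)/L² = (-6)·3·(2·1-3)/4² = 9/8 kN·m
Load 3 — uniform load w=14 kN/m over full span:
  R_A = wL/2 = 14·4/2 = 28 kN
  M_A = wL²/12 = 14·4²/12 = 56/3 kN·m
  R_B = wL/2 = 14·4/2 = 28 kN
  M_B = -wL²/12 = -14·4²/12 = -56/3 kN·m
Superposition: R_A = 2729/80 kN, M_A = 949/40 kN·m, R_B = 3831/80 kN, M_B = -3353/120 kN·m

R_A = 2729/80 kN, M_A = 949/40 kN·m, R_B = 3831/80 kN, M_B = -3353/120 kN·m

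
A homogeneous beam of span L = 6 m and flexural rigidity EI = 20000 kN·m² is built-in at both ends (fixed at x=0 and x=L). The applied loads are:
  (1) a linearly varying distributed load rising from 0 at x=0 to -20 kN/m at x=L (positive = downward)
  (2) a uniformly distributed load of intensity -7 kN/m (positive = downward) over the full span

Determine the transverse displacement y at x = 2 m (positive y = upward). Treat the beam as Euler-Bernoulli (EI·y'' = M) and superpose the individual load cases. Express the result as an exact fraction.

Load 1 — triangular load w₀=-20 kN/m (0→w₀ over full span):
  y_1 = -w₀x²(L-x)²(x+2L)/(120LEI) = -(-20)·2²·(6-2)²·(2+2·6)/(120·6·20000) = 7/5625 m
Load 2 — uniform load w=-7 kN/m over full span:
  y_2 = -wx²(L-x)²/(24EI) = -(-7)·2²·(6-2)²/(24·20000) = 7/7500 m
Superposition: y = Σ y_i = 49/22500 m ≈ 0.002178 m

y(2) = 49/22500 m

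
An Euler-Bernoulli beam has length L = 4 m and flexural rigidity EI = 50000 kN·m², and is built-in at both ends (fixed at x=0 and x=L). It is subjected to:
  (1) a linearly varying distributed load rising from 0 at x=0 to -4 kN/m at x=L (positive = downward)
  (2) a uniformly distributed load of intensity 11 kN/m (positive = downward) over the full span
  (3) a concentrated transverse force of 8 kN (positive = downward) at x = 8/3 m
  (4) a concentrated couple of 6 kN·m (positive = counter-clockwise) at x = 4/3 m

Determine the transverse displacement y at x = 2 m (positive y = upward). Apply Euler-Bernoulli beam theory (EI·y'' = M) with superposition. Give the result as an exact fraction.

y(2) = -269/2025000 m

Load 1 — triangular load w₀=-4 kN/m (0→w₀ over full span):
  y_1 = -w₀x²(L-x)²(x+2L)/(120LEI) = -(-4)·2²·(4-2)²·(2+2·4)/(120·4·50000) = 1/37500 m
Load 2 — uniform load w=11 kN/m over full span:
  y_2 = -wx²(L-x)²/(24EI) = -11·2²·(4-2)²/(24·50000) = -11/75000 m
Load 3 — point force P=8 kN at a=8/3 m (b=L-a=4/3):
  y_3 = -Pb²x²(3aL-(3a+b)x)/(6L³EI)  [x≤a] = -8·(4/3)²·2²·(3·(8/3)·4-(3·(8/3)+(4/3))·2)/(6·4³·50000) = -2/50625 m
Load 4 — applied couple M₀=6 kN·m at a=4/3 m (b=L-a=8/3):
  y_4 = (R_Ax³/6 - M_Ax²/2 - M₀(x-a)²/2)/EI  [x>a] with R_A=2, M_A=0 = (2·2³/6 - 0·2²/2 - 6·(2-(4/3))²/2)/50000 = 1/37500 m
Superposition: y = Σ y_i = -269/2025000 m ≈ -0.000133 m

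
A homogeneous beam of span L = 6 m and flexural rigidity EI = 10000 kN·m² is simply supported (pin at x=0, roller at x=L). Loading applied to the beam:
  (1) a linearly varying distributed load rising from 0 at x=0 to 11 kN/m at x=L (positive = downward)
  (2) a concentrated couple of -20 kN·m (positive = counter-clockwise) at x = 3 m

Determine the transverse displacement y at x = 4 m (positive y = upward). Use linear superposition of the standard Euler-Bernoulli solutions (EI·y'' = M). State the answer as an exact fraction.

y(4) = -133/15000 m

Load 1 — triangular load w₀=11 kN/m (0→w₀ over full span):
  y_1 = -w₀x(7L⁴-10L²x²+3x⁴)/(360LEI) = -11·4·(7·6⁴-10·6²·4²+3·4⁴)/(360·6·10000) = -187/22500 m
Load 2 — applied couple M₀=-20 kN·m at a=3 m (b=L-a=3):
  y_2 = (M₀x³/(6L)-M₀(x-a)²/2+C₁x)/EI  [x>a] with C₁=M₀(3b²-L²)/(6L)=5 = ((-20)·4³/(6·6)-(-20)·(4-3)²/2+5·4)/10000 = -1/1800 m
Superposition: y = Σ y_i = -133/15000 m ≈ -0.008867 m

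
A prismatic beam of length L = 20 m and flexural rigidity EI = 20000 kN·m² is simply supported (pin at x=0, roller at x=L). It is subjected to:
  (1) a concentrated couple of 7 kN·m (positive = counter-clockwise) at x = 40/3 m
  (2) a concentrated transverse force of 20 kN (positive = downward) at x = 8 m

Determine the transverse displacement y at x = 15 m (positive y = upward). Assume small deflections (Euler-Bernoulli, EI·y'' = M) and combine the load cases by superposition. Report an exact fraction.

Load 1 — applied couple M₀=7 kN·m at a=40/3 m (b=L-a=20/3):
  y_1 = (M₀x³/(6L)-M₀(x-a)²/2+C₁x)/EI  [x>a] with C₁=M₀(3b²-L²)/(6L)=-140/9 = (7·15³/(6·20)-7·(15-(40/3))²/2+(-140/9)·15)/20000 = -133/57600 m
Load 2 — point force P=20 kN at a=8 m (b=L-a=12):
  y_2 = -Pa(L-x)(2Lx-a²-x²)/(6LEI)  [x>a] = -20·8·(20-15)·(2·20·15-8²-15²)/(6·20·20000) = -311/3000 m
Superposition: y = Σ y_i = -30521/288000 m ≈ -0.105976 m

y(15) = -30521/288000 m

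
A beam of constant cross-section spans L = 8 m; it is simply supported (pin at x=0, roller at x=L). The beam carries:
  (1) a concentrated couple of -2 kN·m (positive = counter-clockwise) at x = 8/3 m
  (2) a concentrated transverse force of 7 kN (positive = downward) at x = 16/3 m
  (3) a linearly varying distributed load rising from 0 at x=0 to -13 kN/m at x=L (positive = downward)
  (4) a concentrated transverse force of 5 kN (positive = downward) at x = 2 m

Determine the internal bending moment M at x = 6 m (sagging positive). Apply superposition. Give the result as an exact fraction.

Load 1 — applied couple M₀=-2 kN·m at a=8/3 m (b=L-a=16/3):
  M_1 = M₀x/L - M₀  [x>a] = (-2)·6/8 - (-2) = 1/2 kN·m
Load 2 — point force P=7 kN at a=16/3 m (b=L-a=8/3):
  M_2 = Pa(L-x)/L  [x>a] = 7·(16/3)·(8-6)/8 = 28/3 kN·m
Load 3 — triangular load w₀=-13 kN/m (0→w₀ over full span):
  M_3 = w₀Lx/6 - w₀x³/(6L) = (-13)·8·6/6 - (-13)·6³/(6·8) = -91/2 kN·m
Load 4 — point force P=5 kN at a=2 m (b=L-a=6):
  M_4 = Pa(L-x)/L  [x>a] = 5·2·(8-6)/8 = 5/2 kN·m
Superposition: M = Σ M_i = -199/6 kN·m ≈ -33.166667 kN·m

M(6) = -199/6 kN·m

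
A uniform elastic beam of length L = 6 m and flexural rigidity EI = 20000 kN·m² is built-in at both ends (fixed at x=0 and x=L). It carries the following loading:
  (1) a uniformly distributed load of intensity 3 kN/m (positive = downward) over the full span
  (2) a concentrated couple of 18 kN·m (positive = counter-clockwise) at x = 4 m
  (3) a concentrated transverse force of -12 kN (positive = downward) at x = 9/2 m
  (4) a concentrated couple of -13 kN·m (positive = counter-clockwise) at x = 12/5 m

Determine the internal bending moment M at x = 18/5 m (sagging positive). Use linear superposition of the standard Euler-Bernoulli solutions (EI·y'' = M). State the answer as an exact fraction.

Load 1 — uniform load w=3 kN/m over full span:
  M_1 = wLx/2 - wL²/12 - wx²/2 = 3·6·(18/5)/2 - 3·6²/12 - 3·(18/5)²/2 = 99/25 kN·m
Load 2 — applied couple M₀=18 kN·m at a=4 m (b=L-a=2):
  M_2 = R_Ax - M_A  [x≤a] with R_A=4, M_A=6 = 4·(18/5) - 6 = 42/5 kN·m
Load 3 — point force P=-12 kN at a=9/2 m (b=L-a=3/2):
  M_3 = Pb²(3a+b)x/L³ - Pab²/L²  [x≤a] = (-12)·(3/2)²·(3·(9/2)+(3/2))·(18/5)/6³ - (-12)·(9/2)·(3/2)²/6² = -27/8 kN·m
Load 4 — applied couple M₀=-13 kN·m at a=12/5 m (b=L-a=18/5):
  M_4 = R_Ax - M_A - M₀  [x>a] with R_A=-78/25, M_A=-39/25 = (-78/25)·(18/5) - (-39/25) - (-13) = 416/125 kN·m
Superposition: M = Σ M_i = 12313/1000 kN·m ≈ 12.313000 kN·m

M(18/5) = 12313/1000 kN·m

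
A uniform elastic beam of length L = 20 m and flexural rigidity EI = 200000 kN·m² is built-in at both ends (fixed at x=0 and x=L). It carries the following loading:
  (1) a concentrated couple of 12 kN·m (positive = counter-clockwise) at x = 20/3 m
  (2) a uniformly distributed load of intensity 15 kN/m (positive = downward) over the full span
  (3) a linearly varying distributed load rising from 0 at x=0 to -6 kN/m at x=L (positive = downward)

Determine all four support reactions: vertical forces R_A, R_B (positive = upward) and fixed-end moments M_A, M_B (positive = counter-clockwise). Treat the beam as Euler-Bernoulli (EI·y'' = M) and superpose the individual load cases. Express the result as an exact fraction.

Load 1 — applied couple M₀=12 kN·m at a=20/3 m (b=L-a=40/3):
  R_A = 6M₀ab/L³ = 6·12·(20/3)·(40/3)/20³ = 4/5 kN
  M_A = M₀b(2a-b)/L² = 12·(40/3)·(2·(20/3)-(40/3))/20² = 0 kN·m
  R_B = -6M₀ab/L³ = -6·12·(20/3)·(40/3)/20³ = -4/5 kN
  M_B = M₀a(2b-a)/L² = 12·(20/3)·(2·(40/3)-(20/3))/20² = 4 kN·m
Load 2 — uniform load w=15 kN/m over full span:
  R_A = wL/2 = 15·20/2 = 150 kN
  M_A = wL²/12 = 15·20²/12 = 500 kN·m
  R_B = wL/2 = 15·20/2 = 150 kN
  M_B = -wL²/12 = -15·20²/12 = -500 kN·m
Load 3 — triangular load w₀=-6 kN/m (0→w₀ over full span):
  R_A = 3w₀L/20 = 3·(-6)·20/20 = -18 kN
  M_A = w₀L²/30 = (-6)·20²/30 = -80 kN·m
  R_B = 7w₀L/20 = 7·(-6)·20/20 = -42 kN
  M_B = -w₀L²/20 = -(-6)·20²/20 = 120 kN·m
Superposition: R_A = 664/5 kN, M_A = 420 kN·m, R_B = 536/5 kN, M_B = -376 kN·m

R_A = 664/5 kN, M_A = 420 kN·m, R_B = 536/5 kN, M_B = -376 kN·m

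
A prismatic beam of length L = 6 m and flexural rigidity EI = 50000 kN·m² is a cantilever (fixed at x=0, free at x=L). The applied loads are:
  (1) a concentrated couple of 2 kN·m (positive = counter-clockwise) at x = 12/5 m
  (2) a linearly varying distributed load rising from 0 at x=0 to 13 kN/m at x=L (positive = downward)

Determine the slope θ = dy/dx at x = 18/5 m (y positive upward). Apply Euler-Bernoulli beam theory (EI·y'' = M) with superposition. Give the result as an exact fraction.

Load 1 — applied couple M₀=2 kN·m at a=12/5 m (b=L-a=18/5):
  θ_1 = M₀a/EI  [x>a] = 2·(12/5)/50000 = 3/31250 rad
Load 2 — triangular load w₀=13 kN/m (0→w₀ over full span):
  θ_2 = (w₀Lx²/4-w₀L²x/3-w₀x⁴/(24L))/EI = (13·6·(18/5)²/4-13·6²·(18/5)/3-13·(18/5)⁴/(24·6))/50000 = -202527/31250000 rad
Superposition: θ = Σ θ_i = -199527/31250000 rad ≈ -0.006385 rad

θ(18/5) = -199527/31250000 rad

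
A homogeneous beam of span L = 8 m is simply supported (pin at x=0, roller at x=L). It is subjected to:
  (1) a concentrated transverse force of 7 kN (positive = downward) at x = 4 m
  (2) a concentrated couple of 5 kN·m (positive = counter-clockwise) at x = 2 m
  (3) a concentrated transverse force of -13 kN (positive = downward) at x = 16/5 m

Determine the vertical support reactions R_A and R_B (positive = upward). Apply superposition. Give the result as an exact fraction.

R_A = -147/40 kN, R_B = -93/40 kN

Load 1 — point force P=7 kN at a=4 m (b=L-a=4):
  R_A = Pb/L = 7·4/8 = 7/2 kN
  R_B = Pa/L = 7·4/8 = 7/2 kN
Load 2 — applied couple M₀=5 kN·m at a=2 m (b=L-a=6):
  R_A = M₀/L = 5/8 kN
  R_B = -M₀/L = -5/8 kN
Load 3 — point force P=-13 kN at a=16/5 m (b=L-a=24/5):
  R_A = Pb/L = (-13)·(24/5)/8 = -39/5 kN
  R_B = Pa/L = (-13)·(16/5)/8 = -26/5 kN
Superposition: R_A = -147/40 kN, R_B = -93/40 kN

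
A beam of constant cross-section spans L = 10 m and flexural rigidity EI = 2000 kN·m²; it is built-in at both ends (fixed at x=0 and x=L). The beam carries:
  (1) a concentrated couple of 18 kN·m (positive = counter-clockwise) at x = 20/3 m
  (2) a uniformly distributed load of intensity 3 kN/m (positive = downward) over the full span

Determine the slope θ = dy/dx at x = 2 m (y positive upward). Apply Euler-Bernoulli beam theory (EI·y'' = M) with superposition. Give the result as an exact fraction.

θ(2) = -39/2500 rad

Load 1 — applied couple M₀=18 kN·m at a=20/3 m (b=L-a=10/3):
  θ_1 = (R_Ax²/2 - M_Ax)/EI  [x≤a] with R_A=12/5, M_A=6 = ((12/5)·2²/2 - 6·2)/2000 = -9/2500 rad
Load 2 — uniform load w=3 kN/m over full span:
  θ_2 = -wx(L-x)(L-2x)/(12EI) = -3·2·(10-2)·(10-2·2)/(12·2000) = -3/250 rad
Superposition: θ = Σ θ_i = -39/2500 rad ≈ -0.015600 rad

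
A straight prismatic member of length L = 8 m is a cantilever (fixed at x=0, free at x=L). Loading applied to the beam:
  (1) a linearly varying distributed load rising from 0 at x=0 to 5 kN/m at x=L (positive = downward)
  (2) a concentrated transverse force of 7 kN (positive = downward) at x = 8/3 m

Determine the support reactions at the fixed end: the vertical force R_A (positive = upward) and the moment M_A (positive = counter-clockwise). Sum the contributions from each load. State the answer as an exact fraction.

R_A = 27 kN, M_A = 376/3 kN·m

Load 1 — triangular load w₀=5 kN/m (0→w₀ over full span):
  R_A = w₀L/2 = 5·8/2 = 20 kN
  M_A = w₀L²/3 = 5·8²/3 = 320/3 kN·m
Load 2 — point force P=7 kN at a=8/3 m (b=L-a=16/3):
  R_A = P = 7 kN
  M_A = Pa = 7·(8/3) = 56/3 kN·m
Superposition: R_A = 27 kN, M_A = 376/3 kN·m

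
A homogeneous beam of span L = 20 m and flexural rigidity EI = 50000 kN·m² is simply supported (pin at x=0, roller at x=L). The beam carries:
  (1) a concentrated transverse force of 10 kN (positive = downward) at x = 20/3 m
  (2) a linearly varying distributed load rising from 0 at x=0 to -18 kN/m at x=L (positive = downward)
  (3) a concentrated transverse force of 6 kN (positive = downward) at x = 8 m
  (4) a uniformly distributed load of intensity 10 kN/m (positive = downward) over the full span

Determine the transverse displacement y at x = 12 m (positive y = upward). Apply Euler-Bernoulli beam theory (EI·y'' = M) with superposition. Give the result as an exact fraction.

y(12) = -483464/6328125 m

Load 1 — point force P=10 kN at a=20/3 m (b=L-a=40/3):
  y_1 = -Pa(L-x)(2Lx-a²-x²)/(6LEI)  [x>a] = -10·(20/3)·(20-12)·(2·20·12-(20/3)²-12²)/(6·20·50000) = -1312/50625 m
Load 2 — triangular load w₀=-18 kN/m (0→w₀ over full span):
  y_2 = -w₀x(7L⁴-10L²x²+3x⁴)/(360LEI) = -(-18)·12·(7·20⁴-10·20²·12²+3·12⁴)/(360·20·50000) = 28416/78125 m
Load 3 — point force P=6 kN at a=8 m (b=L-a=12):
  y_3 = -Pa(L-x)(2Lx-a²-x²)/(6LEI)  [x>a] = -6·8·(20-12)·(2·20·12-8²-12²)/(6·20·50000) = -272/15625 m
Load 4 — uniform load w=10 kN/m over full span:
  y_4 = -wx(L³-2Lx²+x³)/(24EI) = -10·12·(20³-2·20·12²+12³)/(24·50000) = -248/625 m
Superposition: y = Σ y_i = -483464/6328125 m ≈ -0.076399 m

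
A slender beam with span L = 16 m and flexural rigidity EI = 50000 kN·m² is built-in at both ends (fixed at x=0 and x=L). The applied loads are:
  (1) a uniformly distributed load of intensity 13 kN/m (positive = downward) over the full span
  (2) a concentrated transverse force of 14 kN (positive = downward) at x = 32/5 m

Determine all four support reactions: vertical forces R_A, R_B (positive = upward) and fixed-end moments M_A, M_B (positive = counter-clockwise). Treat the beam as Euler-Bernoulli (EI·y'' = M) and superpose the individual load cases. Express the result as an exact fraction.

R_A = 14134/125 kN, M_A = 116096/375 kN·m, R_B = 13616/125 kN, M_B = -112064/375 kN·m

Load 1 — uniform load w=13 kN/m over full span:
  R_A = wL/2 = 13·16/2 = 104 kN
  M_A = wL²/12 = 13·16²/12 = 832/3 kN·m
  R_B = wL/2 = 13·16/2 = 104 kN
  M_B = -wL²/12 = -13·16²/12 = -832/3 kN·m
Load 2 — point force P=14 kN at a=32/5 m (b=L-a=48/5):
  R_A = Pb²(3a+b)/L³ = 14·(48/5)²·(3·(32/5)+(48/5))/16³ = 1134/125 kN
  M_A = Pab²/L² = 14·(32/5)·(48/5)²/16² = 4032/125 kN·m
  R_B = Pa²(a+3b)/L³ = 14·(32/5)²·((32/5)+3·(48/5))/16³ = 616/125 kN
  M_B = -Pa²b/L² = -14·(32/5)²·(48/5)/16² = -2688/125 kN·m
Superposition: R_A = 14134/125 kN, M_A = 116096/375 kN·m, R_B = 13616/125 kN, M_B = -112064/375 kN·m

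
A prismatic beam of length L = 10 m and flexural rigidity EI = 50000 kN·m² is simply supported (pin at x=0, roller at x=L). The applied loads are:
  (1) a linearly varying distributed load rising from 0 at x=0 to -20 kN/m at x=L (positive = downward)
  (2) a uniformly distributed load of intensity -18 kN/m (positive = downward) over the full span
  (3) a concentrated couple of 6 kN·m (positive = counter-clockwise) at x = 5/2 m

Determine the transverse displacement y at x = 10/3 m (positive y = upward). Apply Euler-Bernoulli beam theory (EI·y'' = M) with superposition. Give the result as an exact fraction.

y(10/3) = 184231/2916000 m

Load 1 — triangular load w₀=-20 kN/m (0→w₀ over full span):
  y_1 = -w₀x(7L⁴-10L²x²+3x⁴)/(360LEI) = -(-20)·(10/3)·(7·10⁴-10·10²·(10/3)²+3·(10/3)⁴)/(360·10·50000) = 16/729 m
Load 2 — uniform load w=-18 kN/m over full span:
  y_2 = -wx(L³-2Lx²+x³)/(24EI) = -(-18)·(10/3)·(10³-2·10·(10/3)²+(10/3)³)/(24·50000) = 11/270 m
Load 3 — applied couple M₀=6 kN·m at a=5/2 m (b=L-a=15/2):
  y_3 = (M₀x³/(6L)-M₀(x-a)²/2+C₁x)/EI  [x>a] with C₁=M₀(3b²-L²)/(6L)=55/8 = (6·(10/3)³/(6·10)-6·((10/3)-(5/2))²/2+(55/8)·(10/3))/50000 = 53/108000 m
Superposition: y = Σ y_i = 184231/2916000 m ≈ 0.063179 m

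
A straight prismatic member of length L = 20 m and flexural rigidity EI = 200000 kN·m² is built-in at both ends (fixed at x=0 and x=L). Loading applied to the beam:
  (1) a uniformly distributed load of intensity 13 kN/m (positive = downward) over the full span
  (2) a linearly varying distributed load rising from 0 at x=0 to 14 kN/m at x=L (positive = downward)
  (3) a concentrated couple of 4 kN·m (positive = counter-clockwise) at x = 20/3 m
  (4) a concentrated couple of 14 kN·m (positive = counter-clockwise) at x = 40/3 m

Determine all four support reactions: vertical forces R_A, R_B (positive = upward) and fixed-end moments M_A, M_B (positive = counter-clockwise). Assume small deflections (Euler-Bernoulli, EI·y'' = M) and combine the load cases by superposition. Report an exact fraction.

R_A = 866/5 kN, M_A = 1874/3 kN·m, R_B = 1134/5 kN, M_B = -712 kN·m

Load 1 — uniform load w=13 kN/m over full span:
  R_A = wL/2 = 13·20/2 = 130 kN
  M_A = wL²/12 = 13·20²/12 = 1300/3 kN·m
  R_B = wL/2 = 13·20/2 = 130 kN
  M_B = -wL²/12 = -13·20²/12 = -1300/3 kN·m
Load 2 — triangular load w₀=14 kN/m (0→w₀ over full span):
  R_A = 3w₀L/20 = 3·14·20/20 = 42 kN
  M_A = w₀L²/30 = 14·20²/30 = 560/3 kN·m
  R_B = 7w₀L/20 = 7·14·20/20 = 98 kN
  M_B = -w₀L²/20 = -14·20²/20 = -280 kN·m
Load 3 — applied couple M₀=4 kN·m at a=20/3 m (b=L-a=40/3):
  R_A = 6M₀ab/L³ = 6·4·(20/3)·(40/3)/20³ = 4/15 kN
  M_A = M₀b(2a-b)/L² = 4·(40/3)·(2·(20/3)-(40/3))/20² = 0 kN·m
  R_B = -6M₀ab/L³ = -6·4·(20/3)·(40/3)/20³ = -4/15 kN
  M_B = M₀a(2b-a)/L² = 4·(20/3)·(2·(40/3)-(20/3))/20² = 4/3 kN·m
Load 4 — applied couple M₀=14 kN·m at a=40/3 m (b=L-a=20/3):
  R_A = 6M₀ab/L³ = 6·14·(40/3)·(20/3)/20³ = 14/15 kN
  M_A = M₀b(2a-b)/L² = 14·(20/3)·(2·(40/3)-(20/3))/20² = 14/3 kN·m
  R_B = -6M₀ab/L³ = -6·14·(40/3)·(20/3)/20³ = -14/15 kN
  M_B = M₀a(2b-a)/L² = 14·(40/3)·(2·(20/3)-(40/3))/20² = 0 kN·m
Superposition: R_A = 866/5 kN, M_A = 1874/3 kN·m, R_B = 1134/5 kN, M_B = -712 kN·m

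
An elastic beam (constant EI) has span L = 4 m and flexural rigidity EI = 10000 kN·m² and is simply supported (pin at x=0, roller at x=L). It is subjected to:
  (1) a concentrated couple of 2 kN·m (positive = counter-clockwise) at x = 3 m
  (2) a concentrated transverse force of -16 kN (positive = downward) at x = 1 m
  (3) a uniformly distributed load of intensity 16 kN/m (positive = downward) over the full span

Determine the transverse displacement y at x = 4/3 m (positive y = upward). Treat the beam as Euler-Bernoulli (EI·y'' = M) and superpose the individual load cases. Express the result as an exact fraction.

Load 1 — applied couple M₀=2 kN·m at a=3 m (b=L-a=1):
  y_1 = (M₀x³/(6L)+C₁x)/EI  [x≤a] with C₁=M₀(3b²-L²)/(6L)=-13/12 = (2·(4/3)³/(6·4)+(-13/12)·(4/3))/10000 = -101/810000 m
Load 2 — point force P=-16 kN at a=1 m (b=L-a=3):
  y_2 = -Pa(L-x)(2Lx-a²-x²)/(6LEI)  [x>a] = -(-16)·1·(4-(4/3))·(2·4·(4/3)-1²-(4/3)²)/(6·4·10000) = 71/50625 m
Load 3 — uniform load w=16 kN/m over full span:
  y_3 = -wx(L³-2Lx²+x³)/(24EI) = -16·(4/3)·(4³-2·4·(4/3)²+(4/3)³)/(24·10000) = -704/151875 m
Superposition: y = Σ y_i = -8159/2430000 m ≈ -0.003358 m

y(4/3) = -8159/2430000 m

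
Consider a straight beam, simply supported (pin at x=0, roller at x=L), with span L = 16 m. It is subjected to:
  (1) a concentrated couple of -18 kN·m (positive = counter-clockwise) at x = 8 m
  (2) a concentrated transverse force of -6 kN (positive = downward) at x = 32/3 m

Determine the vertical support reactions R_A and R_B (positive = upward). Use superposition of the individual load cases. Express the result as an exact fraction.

Load 1 — applied couple M₀=-18 kN·m at a=8 m (b=L-a=8):
  R_A = M₀/L = (-18)/16 = -9/8 kN
  R_B = -M₀/L = -(-18)/16 = 9/8 kN
Load 2 — point force P=-6 kN at a=32/3 m (b=L-a=16/3):
  R_A = Pb/L = (-6)·(16/3)/16 = -2 kN
  R_B = Pa/L = (-6)·(32/3)/16 = -4 kN
Superposition: R_A = -25/8 kN, R_B = -23/8 kN

R_A = -25/8 kN, R_B = -23/8 kN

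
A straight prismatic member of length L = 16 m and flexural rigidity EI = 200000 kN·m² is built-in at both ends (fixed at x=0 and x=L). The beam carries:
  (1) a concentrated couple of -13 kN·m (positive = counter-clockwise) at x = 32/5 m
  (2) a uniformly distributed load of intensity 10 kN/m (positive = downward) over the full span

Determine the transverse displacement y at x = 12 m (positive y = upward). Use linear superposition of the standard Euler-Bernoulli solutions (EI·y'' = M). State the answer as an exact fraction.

y(12) = -613/125000 m

Load 1 — applied couple M₀=-13 kN·m at a=32/5 m (b=L-a=48/5):
  y_1 = (R_Ax³/6 - M_Ax²/2 - M₀(x-a)²/2)/EI  [x>a] with R_A=-117/100, M_A=-39/25 = ((-117/100)·12³/6 - (-39/25)·12²/2 - (-13)·(12-(32/5))²/2)/200000 = -13/125000 m
Load 2 — uniform load w=10 kN/m over full span:
  y_2 = -wx²(L-x)²/(24EI) = -10·12²·(16-12)²/(24·200000) = -3/625 m
Superposition: y = Σ y_i = -613/125000 m ≈ -0.004904 m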